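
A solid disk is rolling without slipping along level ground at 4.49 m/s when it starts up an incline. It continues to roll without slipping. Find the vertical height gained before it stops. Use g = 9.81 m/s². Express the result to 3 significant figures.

h ≈ 1.54 m

Here I = (1/2)MR², so the shape factor k = I/(MR²) = 0.5.
Pure rolling means v = ωR; then KE = ½Mv² + ½I(v/R)² = ½(1+k)Mv² = (3/4)Mv².
All of this converts to potential energy at the highest point: (3/4)Mv₀² = Mgh.
Thus h = (1+k)v₀²/(2g) = 1.5 × 4.49² / (2 × 9.81) ≈ 1.54 m.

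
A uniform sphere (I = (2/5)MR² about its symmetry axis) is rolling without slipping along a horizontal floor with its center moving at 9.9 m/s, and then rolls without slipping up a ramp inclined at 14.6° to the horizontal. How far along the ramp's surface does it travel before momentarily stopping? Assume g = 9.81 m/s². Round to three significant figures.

Here I = (2/5)MR², so the shape factor k = I/(MR²) = 0.4.
Pure rolling means v = ωR; then KE = ½Mv² + ½I(v/R)² = ½(1+k)Mv² = (7/10)Mv².
Setting this equal to Mgh gives the vertical rise h = (1+k)v₀²/(2g) = 1.4×9.9²/(2×9.81) = 6.994 m.
The distance along the slope is d = h/sinθ = 6.994/sin14.6° ≈ 27.7 m.

d ≈ 27.7 m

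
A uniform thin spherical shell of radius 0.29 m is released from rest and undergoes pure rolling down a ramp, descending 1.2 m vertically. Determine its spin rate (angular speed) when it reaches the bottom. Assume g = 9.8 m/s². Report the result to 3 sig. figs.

Here I = (2/3)MR², so the shape factor k = I/(MR²) = 2/3.
The rolling condition ω = v/R makes the rotational term ½I(v/R)² = ½kMv², so KE_total = ½(1+k)Mv² = (5/6)Mv².
Energy conservation Mgh = ½(1+k)Mv² gives v = √(2gh/(1+k)) = √(2 × 9.8 × 1.2 / 1.667) = 3.757 m/s.
Then ω = v/R = 3.757 / 0.29 ≈ 13.0 rad/s.

ω ≈ 13.0 rad/s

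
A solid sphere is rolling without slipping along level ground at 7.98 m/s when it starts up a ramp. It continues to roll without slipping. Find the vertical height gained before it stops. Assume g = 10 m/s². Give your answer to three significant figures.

For this body I = (2/5)MR², i.e. k = I/(MR²) = 0.4.
The rolling condition ω = v/R makes the rotational term ½I(v/R)² = ½kMv², so KE_total = ½(1+k)Mv² = (7/10)Mv².
All of this converts to potential energy at the highest point: (7/10)Mv₀² = Mgh.
Thus h = (1+k)v₀²/(2g) = 1.4 × 7.98² / (2 × 10) ≈ 4.46 m.

h ≈ 4.46 m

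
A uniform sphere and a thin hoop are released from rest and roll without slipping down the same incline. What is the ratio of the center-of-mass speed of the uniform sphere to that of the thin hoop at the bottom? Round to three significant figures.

v_ratio ≈ 1.20

Each satisfies Mgh = ½(1+k)Mv² with k = I/(MR²), so v ∝ 1/√(1+k).
For the uniform sphere k = 0.4; for the thin hoop k = 1.
v₁/v₂ = √((1+k₂)/(1+k₁)) = √(2/1.4) ≈ 1.20.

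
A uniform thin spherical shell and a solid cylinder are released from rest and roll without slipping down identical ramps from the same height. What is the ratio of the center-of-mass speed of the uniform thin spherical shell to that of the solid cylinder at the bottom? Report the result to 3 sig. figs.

Each satisfies Mgh = ½(1+k)Mv² with k = I/(MR²), so v ∝ 1/√(1+k).
For the uniform thin spherical shell k = 2/3; for the solid cylinder k = 0.5.
v₁/v₂ = √((1+k₂)/(1+k₁)) = √(1.5/1.667) ≈ 0.949.

v_ratio ≈ 0.949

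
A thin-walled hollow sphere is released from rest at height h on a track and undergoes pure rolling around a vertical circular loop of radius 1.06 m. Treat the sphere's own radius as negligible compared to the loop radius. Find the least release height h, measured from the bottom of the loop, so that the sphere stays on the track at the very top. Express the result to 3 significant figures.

h_min ≈ 3.00 m

With I = (2/3)MR², the ratio k = I/(MR²) is 2/3.
At the top of the loop, the minimum-contact condition is Mg = Mv_top²/r, so v_top² = gr.
With ω = v/R, the kinetic energy at speed v is ½(1+k)Mv² = (5/6)Mv².
Energy conservation from release (height h) to the top (height 2r): Mgh = Mg(2r) + (5/6)M·gr.
Thus h_min = 2r + (1+k)r/2 = r(2 + 1.667/2) = 1.06 × 2.833 ≈ 3.00 m.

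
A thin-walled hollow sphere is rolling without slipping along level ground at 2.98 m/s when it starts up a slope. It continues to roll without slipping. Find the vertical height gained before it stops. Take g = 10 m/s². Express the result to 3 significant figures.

h ≈ 0.740 m

The moment of inertia is (2/3)MR², giving k ≡ I/(MR²) = 2/3.
The rolling condition ω = v/R makes the rotational term ½I(v/R)² = ½kMv², so KE_total = ½(1+k)Mv² = (5/6)Mv².
All of this converts to potential energy at the highest point: (5/6)Mv₀² = Mgh.
Thus h = (1+k)v₀²/(2g) = 1.667 × 2.98² / (2 × 10) ≈ 0.740 m.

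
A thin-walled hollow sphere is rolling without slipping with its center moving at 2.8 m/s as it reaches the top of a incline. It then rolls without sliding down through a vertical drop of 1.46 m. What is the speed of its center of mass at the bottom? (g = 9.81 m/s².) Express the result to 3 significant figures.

For this body I = (2/3)MR², i.e. k = I/(MR²) = 2/3.
Pure rolling means v = ωR; then KE = ½Mv² + ½I(v/R)² = ½(1+k)Mv² = (5/6)Mv².
Energy conservation: (5/6)Mv₀² + Mgh = (5/6)Mv², so v² = v₀² + 2gh/(1+k).
v = √(2.8² + 2×9.81×1.46/1.667) = √25.03 ≈ 5.00 m/s.

v ≈ 5.00 m/s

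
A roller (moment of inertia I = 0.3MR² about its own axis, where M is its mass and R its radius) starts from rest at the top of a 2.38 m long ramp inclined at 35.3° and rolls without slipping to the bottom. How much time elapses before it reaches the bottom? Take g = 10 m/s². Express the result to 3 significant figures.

t ≈ 1.03 s

The moment of inertia is 0.3MR², giving k ≡ I/(MR²) = 0.3.
Translational: Mg sinθ − f = Ma. Rotational about the CM: fR = Iα = kMRa, so f = kMa.
Hence a = g sinθ/(1+k) = 10×sin35.3°/1.3 = 4.445 m/s².
Starting from rest, L = ½at², so t = √(2L/a) = √(2×2.38/4.445) ≈ 1.03 s.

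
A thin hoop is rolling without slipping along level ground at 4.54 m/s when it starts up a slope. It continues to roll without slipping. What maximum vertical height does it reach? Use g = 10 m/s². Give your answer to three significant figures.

h ≈ 2.06 m

For this body I = MR², i.e. k = I/(MR²) = 1.
Pure rolling means v = ωR; then KE = ½Mv² + ½I(v/R)² = ½(1+k)Mv² = Mv².
All of this converts to potential energy at the highest point: Mv₀² = Mgh.
Thus h = (1+k)v₀²/(2g) = 2 × 4.54² / (2 × 10) ≈ 2.06 m.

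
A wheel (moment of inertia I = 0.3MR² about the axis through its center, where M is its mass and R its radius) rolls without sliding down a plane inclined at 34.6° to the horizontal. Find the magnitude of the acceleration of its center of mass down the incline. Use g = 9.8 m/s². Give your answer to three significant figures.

The moment of inertia is 0.3MR², giving k ≡ I/(MR²) = 0.3.
Along the incline Mg sinθ − f = Ma, and torque about the center fR = Iα = kMR²(a/R) gives f = kMa.
Eliminating f: Mg sinθ = (1+k)Ma, so a = g sinθ/(1+k) = 9.8 × sin34.6° / 1.3 ≈ 4.28 m/s².

a ≈ 4.28 m/s²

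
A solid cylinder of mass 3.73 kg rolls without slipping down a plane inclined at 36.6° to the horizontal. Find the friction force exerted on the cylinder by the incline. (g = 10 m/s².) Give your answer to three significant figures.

f ≈ 7.41 N

For this body I = (1/2)MR², i.e. k = I/(MR²) = 0.5.
Along the incline Mg sinθ − f = Ma, and torque about the center fR = Iα = kMR²(a/R) gives f = kMa.
Combining, a = g sinθ/(1+k) and f = kMa = kMg sinθ/(1+k).
f = 0.5 × 3.73 × 10 × sin36.6° / 1.5 ≈ 7.41 N.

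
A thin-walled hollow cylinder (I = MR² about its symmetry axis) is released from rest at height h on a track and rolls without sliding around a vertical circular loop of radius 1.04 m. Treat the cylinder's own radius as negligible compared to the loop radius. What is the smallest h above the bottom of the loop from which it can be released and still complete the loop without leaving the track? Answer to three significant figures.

For this body I = MR², i.e. k = I/(MR²) = 1.
At the top, contact is just lost when gravity alone supplies the centripetal force: Mg = Mv_top²/r, i.e. v_top² = gr.
With ω = v/R, the kinetic energy at speed v is ½(1+k)Mv² = Mv².
Energy conservation from release (height h) to the top (height 2r): Mgh = Mg(2r) + M·gr.
Thus h_min = 2r + (1+k)r/2 = r(2 + 2/2) = 1.04 × 3 ≈ 3.12 m.

h_min ≈ 3.12 m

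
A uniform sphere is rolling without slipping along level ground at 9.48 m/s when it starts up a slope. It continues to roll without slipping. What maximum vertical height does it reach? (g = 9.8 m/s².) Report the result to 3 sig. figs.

The moment of inertia is (2/5)MR², giving k ≡ I/(MR²) = 0.4.
Since it rolls without slipping, ω = v/R and KE = ½Mv² + ½Iω² = ½(1+k)Mv² = (7/10)Mv².
At the top the kinetic energy is zero, so (7/10)Mv₀² = Mgh.
Thus h = (1+k)v₀²/(2g) = 1.4 × 9.48² / (2 × 9.8) ≈ 6.42 m.

h ≈ 6.42 m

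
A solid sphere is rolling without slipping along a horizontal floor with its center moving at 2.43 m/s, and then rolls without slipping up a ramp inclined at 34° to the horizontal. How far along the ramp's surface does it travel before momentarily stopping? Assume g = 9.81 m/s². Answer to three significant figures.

d ≈ 0.753 m

Here I = (2/5)MR², so the shape factor k = I/(MR²) = 0.4.
Pure rolling means v = ωR; then KE = ½Mv² + ½I(v/R)² = ½(1+k)Mv² = (7/10)Mv².
Setting this equal to Mgh gives the vertical rise h = (1+k)v₀²/(2g) = 1.4×2.43²/(2×9.81) = 0.4213 m.
The distance along the slope is d = h/sinθ = 0.4213/sin34° ≈ 0.753 m.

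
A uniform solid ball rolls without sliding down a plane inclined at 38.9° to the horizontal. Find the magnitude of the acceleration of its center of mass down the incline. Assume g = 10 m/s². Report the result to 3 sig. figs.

With I = (2/5)MR², the ratio k = I/(MR²) is 0.4.
Newton's second law down the slope: Mg sinθ − f = Ma. The torque equation fR = Iα (with α = a/R) gives f = kMa.
Eliminating f: Mg sinθ = (1+k)Ma, so a = g sinθ/(1+k) = 10 × sin38.9° / 1.4 ≈ 4.49 m/s².

a ≈ 4.49 m/s²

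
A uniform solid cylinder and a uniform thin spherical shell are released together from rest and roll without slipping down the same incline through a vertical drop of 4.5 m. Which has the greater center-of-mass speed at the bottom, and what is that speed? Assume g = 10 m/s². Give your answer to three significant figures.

For rolling without slipping, Mgh = ½(1+k)Mv² where k = I/(MR²), so v = √(2gh/(1+k)).
Uniform solid cylinder: k = 0.5, giving v = √(2×10×4.5/1.5) = 7.746 m/s.
Uniform thin spherical shell: k = 2/3, giving v = √(2×10×4.5/1.667) = 7.348 m/s.
The smaller k wins: the uniform solid cylinder, at ≈ 7.75 m/s.

the uniform solid cylinder, at v ≈ 7.75 m/s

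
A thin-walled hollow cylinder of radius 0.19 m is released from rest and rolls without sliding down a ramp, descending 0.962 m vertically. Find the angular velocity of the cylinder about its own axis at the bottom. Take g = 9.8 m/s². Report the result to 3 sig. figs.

ω ≈ 16.2 rad/s

With I = MR², the ratio k = I/(MR²) is 1.
Rolling without slipping gives ω = v/R, so the total kinetic energy is ½Mv² + ½Iω² = ½(1+k)Mv² = Mv².
Energy conservation Mgh = ½(1+k)Mv² gives v = √(2gh/(1+k)) = √(2 × 9.8 × 0.962 / 2) = 3.07 m/s.
Then ω = v/R = 3.07 / 0.19 ≈ 16.2 rad/s.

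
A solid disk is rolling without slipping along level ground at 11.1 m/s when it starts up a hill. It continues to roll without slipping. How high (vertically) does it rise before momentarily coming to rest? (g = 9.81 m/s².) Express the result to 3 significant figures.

For this body I = (1/2)MR², i.e. k = I/(MR²) = 0.5.
Since it rolls without slipping, ω = v/R and KE = ½Mv² + ½Iω² = ½(1+k)Mv² = (3/4)Mv².
All of this converts to potential energy at the highest point: (3/4)Mv₀² = Mgh.
Thus h = (1+k)v₀²/(2g) = 1.5 × 11.1² / (2 × 9.81) ≈ 9.42 m.

h ≈ 9.42 m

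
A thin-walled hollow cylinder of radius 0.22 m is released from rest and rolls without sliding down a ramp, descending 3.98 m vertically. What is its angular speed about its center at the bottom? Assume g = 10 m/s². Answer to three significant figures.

The moment of inertia is MR², giving k ≡ I/(MR²) = 1.
The rolling condition ω = v/R makes the rotational term ½I(v/R)² = ½kMv², so KE_total = ½(1+k)Mv² = Mv².
Energy conservation Mgh = ½(1+k)Mv² gives v = √(2gh/(1+k)) = √(2 × 10 × 3.98 / 2) = 6.309 m/s.
The angular speed follows from ω = v/R = 6.309/0.22 ≈ 28.7 rad/s.

ω ≈ 28.7 rad/s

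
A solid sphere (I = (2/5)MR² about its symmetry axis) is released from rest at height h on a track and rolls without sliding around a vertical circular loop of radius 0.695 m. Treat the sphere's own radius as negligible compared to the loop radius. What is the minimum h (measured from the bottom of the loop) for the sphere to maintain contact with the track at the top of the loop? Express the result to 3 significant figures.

With I = (2/5)MR², the ratio k = I/(MR²) is 0.4.
At the top, contact is just lost when gravity alone supplies the centripetal force: Mg = Mv_top²/r, i.e. v_top² = gr.
With ω = v/R, the kinetic energy at speed v is ½(1+k)Mv² = (7/10)Mv².
Energy conservation from release (height h) to the top (height 2r): Mgh = Mg(2r) + (7/10)M·gr.
Thus h_min = 2r + (1+k)r/2 = r(2 + 1.4/2) = 0.695 × 2.7 ≈ 1.88 m.

h_min ≈ 1.88 m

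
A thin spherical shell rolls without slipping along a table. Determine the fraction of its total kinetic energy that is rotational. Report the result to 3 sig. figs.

fraction ≈ 0.400

With I = (2/3)MR², the ratio k = I/(MR²) is 2/3.
With ω = v/R, KE_trans = ½Mv² and KE_rot = ½Iω² = ½kMv², so KE_total = ½(1+k)Mv².
The rotational fraction is therefore k/(1+k) = (2/3)/1.667 ≈ 0.400.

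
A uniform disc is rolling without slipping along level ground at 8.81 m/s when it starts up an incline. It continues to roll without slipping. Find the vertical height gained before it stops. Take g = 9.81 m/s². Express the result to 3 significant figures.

For this body I = (1/2)MR², i.e. k = I/(MR²) = 0.5.
Pure rolling means v = ωR; then KE = ½Mv² + ½I(v/R)² = ½(1+k)Mv² = (3/4)Mv².
All of this converts to potential energy at the highest point: (3/4)Mv₀² = Mgh.
Thus h = (1+k)v₀²/(2g) = 1.5 × 8.81² / (2 × 9.81) ≈ 5.93 m.

h ≈ 5.93 m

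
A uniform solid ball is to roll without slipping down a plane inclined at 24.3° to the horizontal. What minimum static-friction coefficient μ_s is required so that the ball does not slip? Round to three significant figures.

For this body I = (2/5)MR², i.e. k = I/(MR²) = 0.4.
Newton's second law down the slope: Mg sinθ − f = Ma. The torque equation fR = Iα (with α = a/R) gives f = kMa.
These give a = g sinθ/(1+k) and the required friction f = kMg sinθ/(1+k).
With N = Mg cosθ, the no-slip condition f ≤ μN gives μ_min = f/N = k tanθ/(1+k).
μ_min = 0.4 × tan24.3° / 1.4 ≈ 0.129.

μ_min ≈ 0.129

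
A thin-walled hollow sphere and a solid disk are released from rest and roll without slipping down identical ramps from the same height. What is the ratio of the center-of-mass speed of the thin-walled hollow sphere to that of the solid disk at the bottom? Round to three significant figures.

v_ratio ≈ 0.949

Each satisfies Mgh = ½(1+k)Mv² with k = I/(MR²), so v ∝ 1/√(1+k).
For the thin-walled hollow sphere k = 2/3; for the solid disk k = 0.5.
v₁/v₂ = √((1+k₂)/(1+k₁)) = √(1.5/1.667) ≈ 0.949.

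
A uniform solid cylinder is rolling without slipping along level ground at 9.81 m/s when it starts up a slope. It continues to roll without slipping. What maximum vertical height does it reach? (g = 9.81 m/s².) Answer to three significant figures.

With I = (1/2)MR², the ratio k = I/(MR²) is 0.5.
Since it rolls without slipping, ω = v/R and KE = ½Mv² + ½Iω² = ½(1+k)Mv² = (3/4)Mv².
At the top the kinetic energy is zero, so (3/4)Mv₀² = Mgh.
Thus h = (1+k)v₀²/(2g) = 1.5 × 9.81² / (2 × 9.81) ≈ 7.36 m.

h ≈ 7.36 m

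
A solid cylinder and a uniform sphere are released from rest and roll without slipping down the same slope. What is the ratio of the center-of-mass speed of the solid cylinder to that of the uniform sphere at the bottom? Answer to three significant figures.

v_ratio ≈ 0.966

Each satisfies Mgh = ½(1+k)Mv² with k = I/(MR²), so v ∝ 1/√(1+k).
For the solid cylinder k = 0.5; for the uniform sphere k = 0.4.
v₁/v₂ = √((1+k₂)/(1+k₁)) = √(1.4/1.5) ≈ 0.966.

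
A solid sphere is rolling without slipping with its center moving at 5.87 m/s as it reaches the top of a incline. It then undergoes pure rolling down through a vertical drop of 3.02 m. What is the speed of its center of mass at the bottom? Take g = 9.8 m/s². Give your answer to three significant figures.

v ≈ 8.76 m/s

The moment of inertia is (2/5)MR², giving k ≡ I/(MR²) = 0.4.
Pure rolling means v = ωR; then KE = ½Mv² + ½I(v/R)² = ½(1+k)Mv² = (7/10)Mv².
Energy conservation: (7/10)Mv₀² + Mgh = (7/10)Mv², so v² = v₀² + 2gh/(1+k).
v = √(5.87² + 2×9.8×3.02/1.4) = √76.74 ≈ 8.76 m/s.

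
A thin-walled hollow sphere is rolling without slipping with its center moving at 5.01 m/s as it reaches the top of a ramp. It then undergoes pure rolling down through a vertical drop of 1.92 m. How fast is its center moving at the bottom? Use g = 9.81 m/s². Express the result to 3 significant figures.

v ≈ 6.91 m/s

With I = (2/3)MR², the ratio k = I/(MR²) is 2/3.
Rolling without slipping gives ω = v/R, so the total kinetic energy is ½Mv² + ½Iω² = ½(1+k)Mv² = (5/6)Mv².
Conserving energy between top and bottom: (5/6)Mv² = (5/6)Mv₀² + Mgh, hence v² = v₀² + 2gh/(1+k).
v = √(5.01² + 2×9.81×1.92/1.667) = √47.7 ≈ 6.91 m/s.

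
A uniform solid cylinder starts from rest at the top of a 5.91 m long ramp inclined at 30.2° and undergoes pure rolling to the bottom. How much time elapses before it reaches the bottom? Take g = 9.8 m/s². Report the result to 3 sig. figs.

t ≈ 1.90 s

The moment of inertia is (1/2)MR², giving k ≡ I/(MR²) = 0.5.
Along the incline Mg sinθ − f = Ma, and torque about the center fR = Iα = kMR²(a/R) gives f = kMa.
Hence a = g sinθ/(1+k) = 9.8×sin30.2°/1.5 = 3.286 m/s².
With constant a from rest, t = √(2L/a) = √(2·5.91/3.286) ≈ 1.90 s.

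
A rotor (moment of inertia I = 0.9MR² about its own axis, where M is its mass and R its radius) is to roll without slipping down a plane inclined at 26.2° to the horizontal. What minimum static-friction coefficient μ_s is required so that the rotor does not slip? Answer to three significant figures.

μ_min ≈ 0.233

Here I = 0.9MR², so the shape factor k = I/(MR²) = 0.9.
Translational: Mg sinθ − f = Ma. Rotational about the CM: fR = Iα = kMRa, so f = kMa.
These give a = g sinθ/(1+k) and the required friction f = kMg sinθ/(1+k).
With N = Mg cosθ, the no-slip condition f ≤ μN gives μ_min = f/N = k tanθ/(1+k).
μ_min = 0.9 × tan26.2° / 1.9 ≈ 0.233.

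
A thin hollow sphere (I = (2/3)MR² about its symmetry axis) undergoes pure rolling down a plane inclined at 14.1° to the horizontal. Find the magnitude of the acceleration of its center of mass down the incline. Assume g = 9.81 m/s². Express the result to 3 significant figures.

For this body I = (2/3)MR², i.e. k = I/(MR²) = 2/3.
Newton's second law down the slope: Mg sinθ − f = Ma. The torque equation fR = Iα (with α = a/R) gives f = kMa.
Eliminating f: Mg sinθ = (1+k)Ma, so a = g sinθ/(1+k) = 9.81 × sin14.1° / 1.667 ≈ 1.43 m/s².

a ≈ 1.43 m/s²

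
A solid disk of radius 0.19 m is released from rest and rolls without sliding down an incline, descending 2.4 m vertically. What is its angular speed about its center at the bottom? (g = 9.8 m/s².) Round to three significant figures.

ω ≈ 29.5 rad/s

The moment of inertia is (1/2)MR², giving k ≡ I/(MR²) = 0.5.
Pure rolling means v = ωR; then KE = ½Mv² + ½I(v/R)² = ½(1+k)Mv² = (3/4)Mv².
Energy conservation Mgh = ½(1+k)Mv² gives v = √(2gh/(1+k)) = √(2 × 9.8 × 2.4 / 1.5) = 5.6 m/s.
Then ω = v/R = 5.6 / 0.19 ≈ 29.5 rad/s.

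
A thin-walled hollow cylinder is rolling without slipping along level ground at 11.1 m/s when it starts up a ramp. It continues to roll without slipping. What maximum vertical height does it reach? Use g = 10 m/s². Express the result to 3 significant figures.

For this body I = MR², i.e. k = I/(MR²) = 1.
The rolling condition ω = v/R makes the rotational term ½I(v/R)² = ½kMv², so KE_total = ½(1+k)Mv² = Mv².
At the top the kinetic energy is zero, so Mv₀² = Mgh.
Thus h = (1+k)v₀²/(2g) = 2 × 11.1² / (2 × 10) ≈ 12.3 m.

h ≈ 12.3 m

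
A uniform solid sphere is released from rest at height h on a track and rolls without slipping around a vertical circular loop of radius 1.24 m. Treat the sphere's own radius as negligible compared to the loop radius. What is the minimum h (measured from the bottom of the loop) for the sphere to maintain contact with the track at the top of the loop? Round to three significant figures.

For this body I = (2/5)MR², i.e. k = I/(MR²) = 0.4.
At the top, contact is just lost when gravity alone supplies the centripetal force: Mg = Mv_top²/r, i.e. v_top² = gr.
With ω = v/R, the kinetic energy at speed v is ½(1+k)Mv² = (7/10)Mv².
Energy conservation from release (height h) to the top (height 2r): Mgh = Mg(2r) + (7/10)M·gr.
Thus h_min = 2r + (1+k)r/2 = r(2 + 1.4/2) = 1.24 × 2.7 ≈ 3.35 m.

h_min ≈ 3.35 m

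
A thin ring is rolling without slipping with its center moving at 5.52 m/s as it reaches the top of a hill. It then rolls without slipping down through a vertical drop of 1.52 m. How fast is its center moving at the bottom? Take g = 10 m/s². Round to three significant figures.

v ≈ 6.76 m/s

With I = MR², the ratio k = I/(MR²) is 1.
The rolling condition ω = v/R makes the rotational term ½I(v/R)² = ½kMv², so KE_total = ½(1+k)Mv² = Mv².
Energy conservation: Mv₀² + Mgh = Mv², so v² = v₀² + 2gh/(1+k).
v = √(5.52² + 2×10×1.52/2) = √45.67 ≈ 6.76 m/s.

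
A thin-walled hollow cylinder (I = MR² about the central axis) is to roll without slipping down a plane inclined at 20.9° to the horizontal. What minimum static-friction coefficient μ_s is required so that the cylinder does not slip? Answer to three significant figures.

μ_min ≈ 0.191

For this body I = MR², i.e. k = I/(MR²) = 1.
Newton's second law down the slope: Mg sinθ − f = Ma. The torque equation fR = Iα (with α = a/R) gives f = kMa.
These give a = g sinθ/(1+k) and the required friction f = kMg sinθ/(1+k).
With N = Mg cosθ, the no-slip condition f ≤ μN gives μ_min = f/N = k tanθ/(1+k).
μ_min = 1 × tan20.9° / 2 ≈ 0.191.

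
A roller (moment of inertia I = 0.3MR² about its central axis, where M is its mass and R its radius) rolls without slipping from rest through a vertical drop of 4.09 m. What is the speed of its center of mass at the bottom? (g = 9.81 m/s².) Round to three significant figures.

v ≈ 7.86 m/s

The moment of inertia is 0.3MR², giving k ≡ I/(MR²) = 0.3.
Pure rolling means v = ωR; then KE = ½Mv² + ½I(v/R)² = ½(1+k)Mv² = (13/20)Mv².
Energy conservation: Mgh = (13/20)Mv², so v = √(2gh/(1+k)) = √(2 × 9.81 × 4.09 / 1.3) ≈ 7.86 m/s.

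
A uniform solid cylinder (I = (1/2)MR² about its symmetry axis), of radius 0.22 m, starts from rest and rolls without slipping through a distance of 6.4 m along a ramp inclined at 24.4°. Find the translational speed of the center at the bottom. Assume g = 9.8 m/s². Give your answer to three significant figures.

v ≈ 5.88 m/s

For this body I = (1/2)MR², i.e. k = I/(MR²) = 0.5.
Pure rolling means v = ωR; then KE = ½Mv² + ½I(v/R)² = ½(1+k)Mv² = (3/4)Mv².
The vertical drop is h = L sinθ = 6.4 × sin24.4° = 2.644 m.
Setting Mgh = (3/4)Mv² gives v = √(2gh/(1+k)) = √(2·9.8·2.644/1.5) ≈ 5.88 m/s.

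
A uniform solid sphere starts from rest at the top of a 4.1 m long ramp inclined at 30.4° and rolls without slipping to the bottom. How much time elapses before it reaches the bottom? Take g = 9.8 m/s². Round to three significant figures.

For this body I = (2/5)MR², i.e. k = I/(MR²) = 0.4.
Along the incline Mg sinθ − f = Ma, and torque about the center fR = Iα = kMR²(a/R) gives f = kMa.
Hence a = g sinθ/(1+k) = 9.8×sin30.4°/1.4 = 3.542 m/s².
Starting from rest, L = ½at², so t = √(2L/a) = √(2×4.1/3.542) ≈ 1.52 s.

t ≈ 1.52 s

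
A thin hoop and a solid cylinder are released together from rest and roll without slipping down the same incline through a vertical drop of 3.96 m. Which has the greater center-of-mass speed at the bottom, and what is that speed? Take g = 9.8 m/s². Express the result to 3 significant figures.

For rolling without slipping, Mgh = ½(1+k)Mv² where k = I/(MR²), so v = √(2gh/(1+k)).
Thin hoop: k = 1, giving v = √(2×9.8×3.96/2) = 6.23 m/s.
Solid cylinder: k = 0.5, giving v = √(2×9.8×3.96/1.5) = 7.193 m/s.
The smaller k wins: the solid cylinder, at ≈ 7.19 m/s.

the solid cylinder, at v ≈ 7.19 m/s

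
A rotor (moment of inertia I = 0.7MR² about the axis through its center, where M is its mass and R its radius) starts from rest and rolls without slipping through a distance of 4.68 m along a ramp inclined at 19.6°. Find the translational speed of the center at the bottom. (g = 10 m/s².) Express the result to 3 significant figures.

Here I = 0.7MR², so the shape factor k = I/(MR²) = 0.7.
The rolling condition ω = v/R makes the rotational term ½I(v/R)² = ½kMv², so KE_total = ½(1+k)Mv² = (17/20)Mv².
The vertical drop is h = L sinθ = 4.68 × sin19.6° = 1.57 m.
Setting Mgh = (17/20)Mv² gives v = √(2gh/(1+k)) = √(2·10·1.57/1.7) ≈ 4.30 m/s.

v ≈ 4.30 m/s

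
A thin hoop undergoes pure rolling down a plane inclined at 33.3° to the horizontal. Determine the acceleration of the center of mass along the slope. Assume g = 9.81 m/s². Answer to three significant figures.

a ≈ 2.69 m/s²

For this body I = MR², i.e. k = I/(MR²) = 1.
Translational: Mg sinθ − f = Ma. Rotational about the CM: fR = Iα = kMRa, so f = kMa.
Eliminating f: Mg sinθ = (1+k)Ma, so a = g sinθ/(1+k) = 9.81 × sin33.3° / 2 ≈ 2.69 m/s².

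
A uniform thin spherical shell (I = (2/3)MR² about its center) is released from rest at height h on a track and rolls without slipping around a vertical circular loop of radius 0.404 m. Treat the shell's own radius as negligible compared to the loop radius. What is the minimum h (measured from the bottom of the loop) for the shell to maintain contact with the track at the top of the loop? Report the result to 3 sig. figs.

h_min ≈ 1.14 m

With I = (2/3)MR², the ratio k = I/(MR²) is 2/3.
At the top of the loop, the minimum-contact condition is Mg = Mv_top²/r, so v_top² = gr.
With ω = v/R, the kinetic energy at speed v is ½(1+k)Mv² = (5/6)Mv².
Energy conservation from release (height h) to the top (height 2r): Mgh = Mg(2r) + (5/6)M·gr.
Thus h_min = 2r + (1+k)r/2 = r(2 + 1.667/2) = 0.404 × 2.833 ≈ 1.14 m.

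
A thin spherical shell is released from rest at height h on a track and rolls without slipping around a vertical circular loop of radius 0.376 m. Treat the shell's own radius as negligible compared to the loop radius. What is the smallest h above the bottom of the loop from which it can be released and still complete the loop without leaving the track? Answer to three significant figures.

For this body I = (2/3)MR², i.e. k = I/(MR²) = 2/3.
At the top, contact is just lost when gravity alone supplies the centripetal force: Mg = Mv_top²/r, i.e. v_top² = gr.
With ω = v/R, the kinetic energy at speed v is ½(1+k)Mv² = (5/6)Mv².
Energy conservation from release (height h) to the top (height 2r): Mgh = Mg(2r) + (5/6)M·gr.
Thus h_min = 2r + (1+k)r/2 = r(2 + 1.667/2) = 0.376 × 2.833 ≈ 1.07 m.

h_min ≈ 1.07 m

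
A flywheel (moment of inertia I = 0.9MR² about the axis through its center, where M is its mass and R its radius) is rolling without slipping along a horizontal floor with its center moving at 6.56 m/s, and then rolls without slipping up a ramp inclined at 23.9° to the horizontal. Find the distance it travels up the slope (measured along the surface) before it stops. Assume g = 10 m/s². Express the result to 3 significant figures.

With I = 0.9MR², the ratio k = I/(MR²) is 0.9.
Pure rolling means v = ωR; then KE = ½Mv² + ½I(v/R)² = ½(1+k)Mv² = (19/20)Mv².
Setting this equal to Mgh gives the vertical rise h = (1+k)v₀²/(2g) = 1.9×6.56²/(2×10) = 4.088 m.
Along the incline, d = h/sinθ = 4.088/sin23.9° ≈ 10.1 m.

d ≈ 10.1 m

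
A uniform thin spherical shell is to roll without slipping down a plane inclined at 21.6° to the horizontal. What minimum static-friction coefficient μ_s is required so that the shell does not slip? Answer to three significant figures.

μ_min ≈ 0.158

The moment of inertia is (2/3)MR², giving k ≡ I/(MR²) = 2/3.
Along the incline Mg sinθ − f = Ma, and torque about the center fR = Iα = kMR²(a/R) gives f = kMa.
These give a = g sinθ/(1+k) and the required friction f = kMg sinθ/(1+k).
The normal force is N = Mg cosθ, so μ_min = f/N = k tanθ/(1+k).
μ_min = (2/3) × tan21.6° / 1.667 ≈ 0.158.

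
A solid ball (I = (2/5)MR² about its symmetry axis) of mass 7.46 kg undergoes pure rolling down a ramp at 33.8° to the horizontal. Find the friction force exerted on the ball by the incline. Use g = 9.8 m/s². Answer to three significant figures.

With I = (2/5)MR², the ratio k = I/(MR²) is 0.4.
Along the incline Mg sinθ − f = Ma, and torque about the center fR = Iα = kMR²(a/R) gives f = kMa.
Combining, a = g sinθ/(1+k) and f = kMa = kMg sinθ/(1+k).
f = 0.4 × 7.46 × 9.8 × sin33.8° / 1.4 ≈ 11.6 N.

f ≈ 11.6 N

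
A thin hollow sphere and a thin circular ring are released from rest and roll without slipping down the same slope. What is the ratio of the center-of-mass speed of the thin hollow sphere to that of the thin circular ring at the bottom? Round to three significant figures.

Each satisfies Mgh = ½(1+k)Mv² with k = I/(MR²), so v ∝ 1/√(1+k).
For the thin hollow sphere k = 2/3; for the thin circular ring k = 1.
v₁/v₂ = √((1+k₂)/(1+k₁)) = √(2/1.667) ≈ 1.10.

v_ratio ≈ 1.10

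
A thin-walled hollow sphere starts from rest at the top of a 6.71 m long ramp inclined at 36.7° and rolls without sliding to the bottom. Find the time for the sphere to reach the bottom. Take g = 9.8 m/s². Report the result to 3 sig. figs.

t ≈ 1.95 s

For this body I = (2/3)MR², i.e. k = I/(MR²) = 2/3.
Along the incline Mg sinθ − f = Ma, and torque about the center fR = Iα = kMR²(a/R) gives f = kMa.
Hence a = g sinθ/(1+k) = 9.8×sin36.7°/1.667 = 3.514 m/s².
With constant a from rest, t = √(2L/a) = √(2·6.71/3.514) ≈ 1.95 s.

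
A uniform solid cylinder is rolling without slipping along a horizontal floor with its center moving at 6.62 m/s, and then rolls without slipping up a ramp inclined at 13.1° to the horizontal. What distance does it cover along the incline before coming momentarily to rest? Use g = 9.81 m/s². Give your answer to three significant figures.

For this body I = (1/2)MR², i.e. k = I/(MR²) = 0.5.
Since it rolls without slipping, ω = v/R and KE = ½Mv² + ½Iω² = ½(1+k)Mv² = (3/4)Mv².
Setting this equal to Mgh gives the vertical rise h = (1+k)v₀²/(2g) = 1.5×6.62²/(2×9.81) = 3.35 m.
The distance along the slope is d = h/sinθ = 3.35/sin13.1° ≈ 14.8 m.

d ≈ 14.8 m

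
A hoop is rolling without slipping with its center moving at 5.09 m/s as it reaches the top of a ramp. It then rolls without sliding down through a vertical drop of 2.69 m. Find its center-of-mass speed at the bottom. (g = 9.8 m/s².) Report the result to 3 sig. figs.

For this body I = MR², i.e. k = I/(MR²) = 1.
Rolling without slipping gives ω = v/R, so the total kinetic energy is ½Mv² + ½Iω² = ½(1+k)Mv² = Mv².
Conserving energy between top and bottom: Mv² = Mv₀² + Mgh, hence v² = v₀² + 2gh/(1+k).
v = √(5.09² + 2×9.8×2.69/2) = √52.27 ≈ 7.23 m/s.

v ≈ 7.23 m/s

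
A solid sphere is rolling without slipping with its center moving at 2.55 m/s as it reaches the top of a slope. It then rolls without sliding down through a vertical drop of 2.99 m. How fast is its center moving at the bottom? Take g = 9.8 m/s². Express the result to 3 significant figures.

Here I = (2/5)MR², so the shape factor k = I/(MR²) = 0.4.
Pure rolling means v = ωR; then KE = ½Mv² + ½I(v/R)² = ½(1+k)Mv² = (7/10)Mv².
Conserving energy between top and bottom: (7/10)Mv² = (7/10)Mv₀² + Mgh, hence v² = v₀² + 2gh/(1+k).
v = √(2.55² + 2×9.8×2.99/1.4) = √48.36 ≈ 6.95 m/s.

v ≈ 6.95 m/s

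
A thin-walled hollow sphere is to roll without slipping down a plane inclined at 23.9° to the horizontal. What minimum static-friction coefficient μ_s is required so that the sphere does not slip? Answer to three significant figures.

Here I = (2/3)MR², so the shape factor k = I/(MR²) = 2/3.
Newton's second law down the slope: Mg sinθ − f = Ma. The torque equation fR = Iα (with α = a/R) gives f = kMa.
These give a = g sinθ/(1+k) and the required friction f = kMg sinθ/(1+k).
The normal force is N = Mg cosθ, so μ_min = f/N = k tanθ/(1+k).
μ_min = (2/3) × tan23.9° / 1.667 ≈ 0.177.

μ_min ≈ 0.177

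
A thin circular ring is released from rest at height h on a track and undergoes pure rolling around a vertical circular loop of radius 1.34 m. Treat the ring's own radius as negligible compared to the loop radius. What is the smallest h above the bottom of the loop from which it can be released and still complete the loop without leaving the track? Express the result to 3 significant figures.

h_min ≈ 4.02 m

For this body I = MR², i.e. k = I/(MR²) = 1.
At the top of the loop, the minimum-contact condition is Mg = Mv_top²/r, so v_top² = gr.
With ω = v/R, the kinetic energy at speed v is ½(1+k)Mv² = Mv².
Energy conservation from release (height h) to the top (height 2r): Mgh = Mg(2r) + M·gr.
Thus h_min = 2r + (1+k)r/2 = r(2 + 2/2) = 1.34 × 3 ≈ 4.02 m.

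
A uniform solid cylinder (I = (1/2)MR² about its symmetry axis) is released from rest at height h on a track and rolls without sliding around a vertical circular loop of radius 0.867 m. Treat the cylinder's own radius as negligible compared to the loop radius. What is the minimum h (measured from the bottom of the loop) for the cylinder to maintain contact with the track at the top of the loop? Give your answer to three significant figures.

The moment of inertia is (1/2)MR², giving k ≡ I/(MR²) = 0.5.
At the top, contact is just lost when gravity alone supplies the centripetal force: Mg = Mv_top²/r, i.e. v_top² = gr.
With ω = v/R, the kinetic energy at speed v is ½(1+k)Mv² = (3/4)Mv².
Energy conservation from release (height h) to the top (height 2r): Mgh = Mg(2r) + (3/4)M·gr.
Thus h_min = 2r + (1+k)r/2 = r(2 + 1.5/2) = 0.867 × 2.75 ≈ 2.38 m.

h_min ≈ 2.38 m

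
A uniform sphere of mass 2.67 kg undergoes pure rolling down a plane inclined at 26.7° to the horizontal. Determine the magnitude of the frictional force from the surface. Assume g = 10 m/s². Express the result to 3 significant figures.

f ≈ 3.43 N

The moment of inertia is (2/5)MR², giving k ≡ I/(MR²) = 0.4.
Translational: Mg sinθ − f = Ma. Rotational about the CM: fR = Iα = kMRa, so f = kMa.
Combining, a = g sinθ/(1+k) and f = kMa = kMg sinθ/(1+k).
f = 0.4 × 2.67 × 10 × sin26.7° / 1.4 ≈ 3.43 N.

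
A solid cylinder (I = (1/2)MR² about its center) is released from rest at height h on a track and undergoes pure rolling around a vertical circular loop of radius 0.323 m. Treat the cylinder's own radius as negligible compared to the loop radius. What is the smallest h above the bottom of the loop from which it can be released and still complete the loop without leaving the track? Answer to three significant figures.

h_min ≈ 0.888 m

For this body I = (1/2)MR², i.e. k = I/(MR²) = 0.5.
At the top of the loop, the minimum-contact condition is Mg = Mv_top²/r, so v_top² = gr.
With ω = v/R, the kinetic energy at speed v is ½(1+k)Mv² = (3/4)Mv².
Energy conservation from release (height h) to the top (height 2r): Mgh = Mg(2r) + (3/4)M·gr.
Thus h_min = 2r + (1+k)r/2 = r(2 + 1.5/2) = 0.323 × 2.75 ≈ 0.888 m.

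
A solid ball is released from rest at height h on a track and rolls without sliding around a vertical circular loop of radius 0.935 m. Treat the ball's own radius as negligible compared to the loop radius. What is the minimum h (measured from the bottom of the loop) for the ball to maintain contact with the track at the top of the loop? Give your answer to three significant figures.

With I = (2/5)MR², the ratio k = I/(MR²) is 0.4.
At the top of the loop, the minimum-contact condition is Mg = Mv_top²/r, so v_top² = gr.
With ω = v/R, the kinetic energy at speed v is ½(1+k)Mv² = (7/10)Mv².
Energy conservation from release (height h) to the top (height 2r): Mgh = Mg(2r) + (7/10)M·gr.
Thus h_min = 2r + (1+k)r/2 = r(2 + 1.4/2) = 0.935 × 2.7 ≈ 2.52 m.

h_min ≈ 2.52 m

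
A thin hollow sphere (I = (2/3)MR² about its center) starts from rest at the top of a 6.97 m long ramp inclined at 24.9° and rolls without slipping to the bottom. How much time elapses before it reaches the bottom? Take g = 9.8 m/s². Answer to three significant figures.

With I = (2/3)MR², the ratio k = I/(MR²) is 2/3.
Translational: Mg sinθ − f = Ma. Rotational about the CM: fR = Iα = kMRa, so f = kMa.
Hence a = g sinθ/(1+k) = 9.8×sin24.9°/1.667 = 2.476 m/s².
Starting from rest, L = ½at², so t = √(2L/a) = √(2×6.97/2.476) ≈ 2.37 s.

t ≈ 2.37 s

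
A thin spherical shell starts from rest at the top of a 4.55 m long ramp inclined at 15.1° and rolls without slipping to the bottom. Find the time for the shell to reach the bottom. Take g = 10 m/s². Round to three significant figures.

With I = (2/3)MR², the ratio k = I/(MR²) is 2/3.
Translational: Mg sinθ − f = Ma. Rotational about the CM: fR = Iα = kMRa, so f = kMa.
Hence a = g sinθ/(1+k) = 10×sin15.1°/1.667 = 1.563 m/s².
With constant a from rest, t = √(2L/a) = √(2·4.55/1.563) ≈ 2.41 s.

t ≈ 2.41 s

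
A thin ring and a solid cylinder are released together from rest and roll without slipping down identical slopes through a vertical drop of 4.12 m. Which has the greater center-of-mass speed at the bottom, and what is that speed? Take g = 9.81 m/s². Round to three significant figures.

the solid cylinder, at v ≈ 7.34 m/s

For rolling without slipping, Mgh = ½(1+k)Mv² where k = I/(MR²), so v = √(2gh/(1+k)).
Thin ring: k = 1, giving v = √(2×9.81×4.12/2) = 6.357 m/s.
Solid cylinder: k = 0.5, giving v = √(2×9.81×4.12/1.5) = 7.341 m/s.
The smaller k wins: the solid cylinder, at ≈ 7.34 m/s.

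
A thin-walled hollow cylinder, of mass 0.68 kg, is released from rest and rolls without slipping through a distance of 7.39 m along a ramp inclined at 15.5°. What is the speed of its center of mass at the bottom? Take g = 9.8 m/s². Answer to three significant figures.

The moment of inertia is MR², giving k ≡ I/(MR²) = 1.
Since it rolls without slipping, ω = v/R and KE = ½Mv² + ½Iω² = ½(1+k)Mv² = Mv².
The vertical drop is h = L sinθ = 7.39 × sin15.5° = 1.975 m.
Setting Mgh = Mv² gives v = √(2gh/(1+k)) = √(2·9.8·1.975/2) ≈ 4.40 m/s.

v ≈ 4.40 m/s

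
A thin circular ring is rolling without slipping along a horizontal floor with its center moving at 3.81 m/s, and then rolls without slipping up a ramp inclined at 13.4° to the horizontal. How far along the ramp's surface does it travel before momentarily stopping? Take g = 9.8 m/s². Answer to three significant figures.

For this body I = MR², i.e. k = I/(MR²) = 1.
Pure rolling means v = ωR; then KE = ½Mv² + ½I(v/R)² = ½(1+k)Mv² = Mv².
Setting this equal to Mgh gives the vertical rise h = (1+k)v₀²/(2g) = 2×3.81²/(2×9.8) = 1.481 m.
Along the incline, d = h/sinθ = 1.481/sin13.4° ≈ 6.39 m.

d ≈ 6.39 m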